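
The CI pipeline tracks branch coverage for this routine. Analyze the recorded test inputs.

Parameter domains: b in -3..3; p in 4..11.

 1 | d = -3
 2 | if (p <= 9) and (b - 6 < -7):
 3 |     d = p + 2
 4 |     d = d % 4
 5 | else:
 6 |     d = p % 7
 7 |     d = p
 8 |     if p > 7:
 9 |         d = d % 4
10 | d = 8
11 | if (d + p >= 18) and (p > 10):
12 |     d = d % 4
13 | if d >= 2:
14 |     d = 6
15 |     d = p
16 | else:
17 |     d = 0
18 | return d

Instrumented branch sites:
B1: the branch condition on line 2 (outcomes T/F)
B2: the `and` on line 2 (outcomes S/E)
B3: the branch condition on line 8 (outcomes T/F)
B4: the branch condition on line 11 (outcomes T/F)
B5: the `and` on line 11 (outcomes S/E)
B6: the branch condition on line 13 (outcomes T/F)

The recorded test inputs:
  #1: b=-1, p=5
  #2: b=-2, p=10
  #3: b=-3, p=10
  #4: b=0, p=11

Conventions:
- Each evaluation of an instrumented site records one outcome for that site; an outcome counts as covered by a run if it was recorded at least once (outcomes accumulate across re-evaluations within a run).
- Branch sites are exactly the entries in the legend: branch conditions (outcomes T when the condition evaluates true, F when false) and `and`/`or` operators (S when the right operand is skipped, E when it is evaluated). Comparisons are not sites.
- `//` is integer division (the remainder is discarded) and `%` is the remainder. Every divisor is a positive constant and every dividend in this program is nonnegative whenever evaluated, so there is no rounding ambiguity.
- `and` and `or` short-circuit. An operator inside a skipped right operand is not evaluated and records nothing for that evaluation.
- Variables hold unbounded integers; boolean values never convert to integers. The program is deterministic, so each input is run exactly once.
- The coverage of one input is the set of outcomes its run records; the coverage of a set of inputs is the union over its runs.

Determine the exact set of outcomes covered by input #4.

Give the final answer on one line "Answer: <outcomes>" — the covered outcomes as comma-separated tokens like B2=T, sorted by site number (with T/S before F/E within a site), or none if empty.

Running input #4 (b=0, p=11), event by event:
  B2->S, B1->F, B3->T, B5->E, B4->T, B6->F
distinct outcomes covered: B1=F, B2=S, B3=T, B4=T, B5=E, B6=F

Answer: B1=F, B2=S, B3=T, B4=T, B5=E, B6=F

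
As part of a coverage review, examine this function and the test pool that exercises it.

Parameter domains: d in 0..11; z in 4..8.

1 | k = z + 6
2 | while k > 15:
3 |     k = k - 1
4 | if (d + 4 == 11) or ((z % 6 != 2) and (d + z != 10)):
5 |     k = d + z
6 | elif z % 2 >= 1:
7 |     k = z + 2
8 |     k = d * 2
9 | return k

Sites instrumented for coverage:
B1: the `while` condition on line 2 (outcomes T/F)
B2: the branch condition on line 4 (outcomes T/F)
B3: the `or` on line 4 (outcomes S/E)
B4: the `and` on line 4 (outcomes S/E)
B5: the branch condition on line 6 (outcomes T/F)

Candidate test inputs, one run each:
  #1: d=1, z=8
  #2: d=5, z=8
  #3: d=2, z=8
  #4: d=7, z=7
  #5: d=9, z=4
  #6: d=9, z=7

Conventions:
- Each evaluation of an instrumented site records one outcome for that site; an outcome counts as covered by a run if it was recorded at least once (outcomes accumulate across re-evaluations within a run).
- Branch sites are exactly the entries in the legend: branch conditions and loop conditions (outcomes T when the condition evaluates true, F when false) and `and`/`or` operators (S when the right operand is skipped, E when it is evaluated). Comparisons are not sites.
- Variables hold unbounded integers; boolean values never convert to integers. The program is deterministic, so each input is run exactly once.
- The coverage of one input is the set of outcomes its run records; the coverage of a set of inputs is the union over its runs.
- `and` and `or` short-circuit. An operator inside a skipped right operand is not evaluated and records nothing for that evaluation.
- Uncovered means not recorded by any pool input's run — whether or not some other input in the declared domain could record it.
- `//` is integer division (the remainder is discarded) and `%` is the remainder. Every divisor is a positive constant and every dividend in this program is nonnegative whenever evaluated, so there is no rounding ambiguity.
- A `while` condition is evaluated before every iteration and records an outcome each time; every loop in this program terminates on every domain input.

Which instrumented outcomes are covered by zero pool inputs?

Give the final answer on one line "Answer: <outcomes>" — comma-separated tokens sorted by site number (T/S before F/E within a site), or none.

input #1, d=1, z=8: events B1->F, B3->E, B4->S, B2->F, B5->F; outcomes B1=F, B2=F, B3=E, B4=S, B5=F
input #2, d=5, z=8: events B1->F, B3->E, B4->S, B2->F, B5->F; outcomes B1=F, B2=F, B3=E, B4=S, B5=F
input #3, d=2, z=8: events B1->F, B3->E, B4->S, B2->F, B5->F; outcomes B1=F, B2=F, B3=E, B4=S, B5=F
input #4, d=7, z=7: events B1->F, B3->S, B2->T; outcomes B1=F, B2=T, B3=S
input #5, d=9, z=4: events B1->F, B3->E, B4->E, B2->T; outcomes B1=F, B2=T, B3=E, B4=E
input #6, d=9, z=7: events B1->F, B3->E, B4->E, B2->T; outcomes B1=F, B2=T, B3=E, B4=E
union over the pool: B1=F, B2=T, B2=F, B3=S, B3=E, B4=S, B4=E, B5=F
uncovered (2 of 10): B1=T, B5=T

Answer: B1=T, B5=T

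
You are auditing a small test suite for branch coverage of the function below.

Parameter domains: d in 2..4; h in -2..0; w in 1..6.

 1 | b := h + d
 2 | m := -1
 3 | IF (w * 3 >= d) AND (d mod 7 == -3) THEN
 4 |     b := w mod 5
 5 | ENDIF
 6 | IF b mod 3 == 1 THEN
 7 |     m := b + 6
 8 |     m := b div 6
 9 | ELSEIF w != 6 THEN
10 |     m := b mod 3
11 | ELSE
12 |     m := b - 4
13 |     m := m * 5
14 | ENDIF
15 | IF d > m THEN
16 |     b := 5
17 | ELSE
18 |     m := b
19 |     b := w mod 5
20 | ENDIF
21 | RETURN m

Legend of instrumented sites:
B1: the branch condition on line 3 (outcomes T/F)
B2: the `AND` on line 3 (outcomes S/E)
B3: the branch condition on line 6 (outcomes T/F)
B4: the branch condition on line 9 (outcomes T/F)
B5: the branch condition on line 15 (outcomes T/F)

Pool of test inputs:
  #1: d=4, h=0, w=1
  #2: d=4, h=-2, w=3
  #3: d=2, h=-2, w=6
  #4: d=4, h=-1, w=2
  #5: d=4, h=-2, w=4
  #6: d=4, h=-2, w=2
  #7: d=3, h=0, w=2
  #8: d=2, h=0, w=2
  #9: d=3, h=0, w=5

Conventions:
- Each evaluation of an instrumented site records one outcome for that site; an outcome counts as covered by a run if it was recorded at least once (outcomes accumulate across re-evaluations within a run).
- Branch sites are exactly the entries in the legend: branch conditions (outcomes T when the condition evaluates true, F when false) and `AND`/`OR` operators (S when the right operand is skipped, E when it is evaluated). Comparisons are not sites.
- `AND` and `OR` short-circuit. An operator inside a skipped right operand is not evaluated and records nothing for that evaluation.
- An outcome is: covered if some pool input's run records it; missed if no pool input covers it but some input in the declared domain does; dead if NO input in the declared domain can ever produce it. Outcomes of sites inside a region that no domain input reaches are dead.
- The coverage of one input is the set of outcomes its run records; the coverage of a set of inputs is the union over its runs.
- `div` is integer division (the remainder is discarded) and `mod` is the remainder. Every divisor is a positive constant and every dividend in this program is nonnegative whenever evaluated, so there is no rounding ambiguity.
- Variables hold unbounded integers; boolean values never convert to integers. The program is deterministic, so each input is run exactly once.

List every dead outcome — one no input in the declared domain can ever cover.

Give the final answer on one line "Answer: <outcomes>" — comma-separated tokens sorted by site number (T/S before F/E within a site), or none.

exhaustive pass over the 54-input domain:
  B1=T: unreachable across the whole domain -> dead
  reachable outcomes have witnesses, e.g. B1=F (e.g. d=2, h=-2, w=1), B2=S (e.g. d=4, h=-2, w=1), B2=E (e.g. d=2, h=-2, w=1), B3=T (e.g. d=2, h=-1, w=1)

Answer: B1=T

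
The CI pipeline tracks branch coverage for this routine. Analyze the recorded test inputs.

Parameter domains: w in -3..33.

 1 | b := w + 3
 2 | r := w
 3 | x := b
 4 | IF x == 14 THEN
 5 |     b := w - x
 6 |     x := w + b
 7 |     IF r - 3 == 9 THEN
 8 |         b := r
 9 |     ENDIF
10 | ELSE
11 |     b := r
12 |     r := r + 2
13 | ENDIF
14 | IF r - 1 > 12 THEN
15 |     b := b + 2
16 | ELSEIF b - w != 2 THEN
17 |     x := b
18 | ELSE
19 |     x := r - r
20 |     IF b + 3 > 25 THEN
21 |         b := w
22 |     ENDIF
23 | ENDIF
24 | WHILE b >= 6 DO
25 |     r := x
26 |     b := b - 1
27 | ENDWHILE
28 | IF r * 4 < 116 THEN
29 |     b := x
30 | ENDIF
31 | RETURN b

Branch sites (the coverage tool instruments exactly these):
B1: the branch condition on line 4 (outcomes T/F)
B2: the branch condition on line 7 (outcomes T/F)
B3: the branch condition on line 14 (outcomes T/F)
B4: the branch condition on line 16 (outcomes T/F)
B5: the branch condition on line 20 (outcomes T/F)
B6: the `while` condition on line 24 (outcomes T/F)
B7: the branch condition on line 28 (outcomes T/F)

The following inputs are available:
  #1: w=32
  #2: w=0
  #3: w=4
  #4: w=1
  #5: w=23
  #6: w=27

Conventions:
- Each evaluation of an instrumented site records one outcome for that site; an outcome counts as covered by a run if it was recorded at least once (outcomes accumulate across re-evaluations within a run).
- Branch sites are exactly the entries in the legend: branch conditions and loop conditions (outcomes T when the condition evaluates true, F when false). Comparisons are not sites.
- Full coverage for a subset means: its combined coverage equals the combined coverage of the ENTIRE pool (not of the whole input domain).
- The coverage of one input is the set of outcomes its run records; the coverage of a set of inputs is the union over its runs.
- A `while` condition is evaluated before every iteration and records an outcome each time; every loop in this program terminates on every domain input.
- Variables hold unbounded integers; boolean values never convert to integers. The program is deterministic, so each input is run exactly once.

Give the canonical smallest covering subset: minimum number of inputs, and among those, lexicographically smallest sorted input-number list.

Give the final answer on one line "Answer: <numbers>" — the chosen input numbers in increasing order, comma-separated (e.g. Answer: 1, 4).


test 1 (w=32) fires B1->F, B3->T, B6->T, B6->T, B6->T, B6->T, B6->T, B6->T, B6->T, B6->T, B6->T, B6->T, B6->T, B6->T, ...; hits B1=F, B3=T, B6=T, B6=F, B7=F
test 2 (w=0) fires B1->F, B3->F, B4->T, B6->F, B7->T; hits B1=F, B3=F, B4=T, B6=F, B7=T
test 3 (w=4) fires B1->F, B3->F, B4->T, B6->F, B7->T; hits B1=F, B3=F, B4=T, B6=F, B7=T
test 4 (w=1) fires B1->F, B3->F, B4->T, B6->F, B7->T; hits B1=F, B3=F, B4=T, B6=F, B7=T
test 5 (w=23) fires B1->F, B3->T, B6->T, B6->T, B6->T, B6->T, B6->T, B6->T, B6->T, B6->T, B6->T, B6->T, B6->T, B6->T, ...; hits B1=F, B3=T, B6=T, B6=F, B7=T
test 6 (w=27) fires B1->F, B3->T, B6->T, B6->T, B6->T, B6->T, B6->T, B6->T, B6->T, B6->T, B6->T, B6->T, B6->T, B6->T, ...; hits B1=F, B3=T, B6=T, B6=F, B7=F
the full pool covers 8 outcomes: B1=F, B3=T, B3=F, B4=T, B6=T, B6=F, B7=T, B7=F
every size-1 subset falls short of the 8 outcomes (best: 5/8)
inputs {1, 2} (size 2) cover everything; no size-2 subset with a lexicographically smaller index list covers all 8
Answer: 1, 2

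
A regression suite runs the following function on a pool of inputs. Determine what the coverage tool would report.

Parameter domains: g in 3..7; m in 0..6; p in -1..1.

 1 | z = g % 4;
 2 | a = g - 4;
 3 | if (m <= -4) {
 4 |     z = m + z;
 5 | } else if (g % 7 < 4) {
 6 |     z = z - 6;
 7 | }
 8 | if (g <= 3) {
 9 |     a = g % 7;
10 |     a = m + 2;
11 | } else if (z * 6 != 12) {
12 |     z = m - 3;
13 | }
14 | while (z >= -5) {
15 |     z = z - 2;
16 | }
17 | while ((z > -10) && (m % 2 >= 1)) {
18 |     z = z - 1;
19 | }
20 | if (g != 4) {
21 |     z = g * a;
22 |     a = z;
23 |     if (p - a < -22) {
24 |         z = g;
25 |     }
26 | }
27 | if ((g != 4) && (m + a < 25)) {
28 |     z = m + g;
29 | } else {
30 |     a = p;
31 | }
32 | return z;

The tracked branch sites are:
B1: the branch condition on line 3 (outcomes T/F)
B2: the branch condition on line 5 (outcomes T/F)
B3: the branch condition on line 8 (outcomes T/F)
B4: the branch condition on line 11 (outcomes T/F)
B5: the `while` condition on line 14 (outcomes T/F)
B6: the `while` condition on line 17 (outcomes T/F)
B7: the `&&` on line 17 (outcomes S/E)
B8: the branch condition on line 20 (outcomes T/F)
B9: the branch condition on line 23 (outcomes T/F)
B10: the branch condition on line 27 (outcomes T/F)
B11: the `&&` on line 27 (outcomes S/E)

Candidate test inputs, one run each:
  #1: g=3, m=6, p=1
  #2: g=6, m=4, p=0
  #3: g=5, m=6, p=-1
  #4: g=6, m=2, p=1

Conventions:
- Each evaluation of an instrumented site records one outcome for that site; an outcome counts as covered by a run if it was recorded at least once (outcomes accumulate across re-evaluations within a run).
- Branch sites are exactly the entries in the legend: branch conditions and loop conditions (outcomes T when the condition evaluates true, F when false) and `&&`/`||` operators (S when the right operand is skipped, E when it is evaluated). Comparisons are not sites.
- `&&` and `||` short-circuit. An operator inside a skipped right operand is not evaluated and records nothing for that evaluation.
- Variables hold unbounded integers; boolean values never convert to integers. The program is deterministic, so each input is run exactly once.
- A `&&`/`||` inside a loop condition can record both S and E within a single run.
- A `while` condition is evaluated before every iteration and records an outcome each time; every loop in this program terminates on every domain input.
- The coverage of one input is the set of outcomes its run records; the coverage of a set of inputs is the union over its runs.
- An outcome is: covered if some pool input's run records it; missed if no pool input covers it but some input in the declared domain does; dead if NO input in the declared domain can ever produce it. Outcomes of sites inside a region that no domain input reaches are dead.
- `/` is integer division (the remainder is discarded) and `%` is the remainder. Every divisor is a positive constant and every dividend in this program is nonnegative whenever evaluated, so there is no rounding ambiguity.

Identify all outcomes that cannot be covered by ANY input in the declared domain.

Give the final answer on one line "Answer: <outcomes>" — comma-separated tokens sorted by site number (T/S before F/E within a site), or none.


sweeping the full domain (105 inputs) for each outcome:
  B1=T: no domain input ever produces it -> dead
  reachable outcomes have witnesses, e.g. B1=F (e.g. g=3, m=0, p=-1), B2=T (e.g. g=3, m=0, p=-1), B2=F (e.g. g=4, m=0, p=-1), B3=T (e.g. g=3, m=0, p=-1)
Answer: B1=T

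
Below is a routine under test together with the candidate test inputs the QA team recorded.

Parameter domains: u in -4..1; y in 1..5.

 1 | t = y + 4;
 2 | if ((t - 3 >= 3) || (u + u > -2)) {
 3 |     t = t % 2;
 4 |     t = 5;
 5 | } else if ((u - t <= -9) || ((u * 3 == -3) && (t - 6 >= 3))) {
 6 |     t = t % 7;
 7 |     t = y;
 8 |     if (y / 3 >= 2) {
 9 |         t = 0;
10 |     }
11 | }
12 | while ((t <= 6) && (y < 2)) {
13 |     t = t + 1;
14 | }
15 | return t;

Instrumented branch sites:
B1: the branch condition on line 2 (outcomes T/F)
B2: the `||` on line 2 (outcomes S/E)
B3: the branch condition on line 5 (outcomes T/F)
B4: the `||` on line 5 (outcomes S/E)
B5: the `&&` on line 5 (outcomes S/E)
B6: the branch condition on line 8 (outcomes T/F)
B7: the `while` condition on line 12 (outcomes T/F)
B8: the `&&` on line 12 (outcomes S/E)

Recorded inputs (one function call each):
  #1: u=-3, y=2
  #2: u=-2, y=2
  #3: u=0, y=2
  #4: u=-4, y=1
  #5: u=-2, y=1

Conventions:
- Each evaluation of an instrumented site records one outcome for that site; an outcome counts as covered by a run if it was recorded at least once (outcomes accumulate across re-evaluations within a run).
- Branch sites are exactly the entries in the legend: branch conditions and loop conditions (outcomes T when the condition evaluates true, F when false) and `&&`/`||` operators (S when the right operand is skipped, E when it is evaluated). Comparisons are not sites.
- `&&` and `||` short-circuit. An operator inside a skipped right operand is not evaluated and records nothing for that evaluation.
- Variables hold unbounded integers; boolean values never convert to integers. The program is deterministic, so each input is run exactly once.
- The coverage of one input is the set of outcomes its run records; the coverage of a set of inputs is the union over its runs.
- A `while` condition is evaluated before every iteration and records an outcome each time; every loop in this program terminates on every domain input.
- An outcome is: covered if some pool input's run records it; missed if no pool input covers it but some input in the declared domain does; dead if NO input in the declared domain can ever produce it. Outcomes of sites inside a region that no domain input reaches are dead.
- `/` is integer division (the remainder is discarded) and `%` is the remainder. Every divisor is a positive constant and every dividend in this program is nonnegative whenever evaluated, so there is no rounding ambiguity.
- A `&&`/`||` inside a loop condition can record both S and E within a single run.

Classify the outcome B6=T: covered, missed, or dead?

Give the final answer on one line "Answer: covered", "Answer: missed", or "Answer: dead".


no pool input records B6=T
checking all 30 inputs in the declared domain: B6=T is never recorded -> dead
Answer: dead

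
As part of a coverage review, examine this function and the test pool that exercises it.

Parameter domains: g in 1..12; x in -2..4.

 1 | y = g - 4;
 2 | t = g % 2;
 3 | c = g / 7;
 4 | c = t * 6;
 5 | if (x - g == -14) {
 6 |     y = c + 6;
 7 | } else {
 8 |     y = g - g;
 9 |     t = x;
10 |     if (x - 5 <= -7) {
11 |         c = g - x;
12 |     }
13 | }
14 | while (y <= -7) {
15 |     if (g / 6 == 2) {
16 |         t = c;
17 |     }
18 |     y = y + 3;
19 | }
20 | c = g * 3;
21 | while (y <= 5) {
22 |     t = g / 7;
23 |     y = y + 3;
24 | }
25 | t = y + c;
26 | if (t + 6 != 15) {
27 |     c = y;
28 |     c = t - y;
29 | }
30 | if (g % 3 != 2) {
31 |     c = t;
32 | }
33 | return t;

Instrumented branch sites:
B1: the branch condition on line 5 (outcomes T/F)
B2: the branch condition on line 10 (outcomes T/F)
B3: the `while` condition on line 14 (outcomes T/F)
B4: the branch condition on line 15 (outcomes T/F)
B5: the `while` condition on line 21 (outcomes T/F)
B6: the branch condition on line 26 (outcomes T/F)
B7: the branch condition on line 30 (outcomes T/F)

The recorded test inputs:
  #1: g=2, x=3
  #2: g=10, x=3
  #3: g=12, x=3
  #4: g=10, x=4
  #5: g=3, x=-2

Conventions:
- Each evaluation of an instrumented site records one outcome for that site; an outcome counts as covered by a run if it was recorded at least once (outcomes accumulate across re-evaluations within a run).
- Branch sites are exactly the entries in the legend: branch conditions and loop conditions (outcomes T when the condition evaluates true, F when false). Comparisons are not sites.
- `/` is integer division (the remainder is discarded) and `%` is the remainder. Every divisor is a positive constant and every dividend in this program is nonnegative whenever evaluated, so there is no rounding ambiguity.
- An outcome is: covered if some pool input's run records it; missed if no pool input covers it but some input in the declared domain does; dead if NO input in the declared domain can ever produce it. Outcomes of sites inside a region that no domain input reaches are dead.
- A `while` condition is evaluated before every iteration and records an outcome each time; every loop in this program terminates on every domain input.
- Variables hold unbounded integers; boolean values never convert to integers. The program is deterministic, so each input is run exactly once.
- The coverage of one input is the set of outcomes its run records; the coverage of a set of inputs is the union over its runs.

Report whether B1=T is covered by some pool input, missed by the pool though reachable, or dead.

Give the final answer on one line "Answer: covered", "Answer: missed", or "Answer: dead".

no pool input records B1=T
but domain input (g=12, x=-2) does record it -> reachable, so missed

Answer: missed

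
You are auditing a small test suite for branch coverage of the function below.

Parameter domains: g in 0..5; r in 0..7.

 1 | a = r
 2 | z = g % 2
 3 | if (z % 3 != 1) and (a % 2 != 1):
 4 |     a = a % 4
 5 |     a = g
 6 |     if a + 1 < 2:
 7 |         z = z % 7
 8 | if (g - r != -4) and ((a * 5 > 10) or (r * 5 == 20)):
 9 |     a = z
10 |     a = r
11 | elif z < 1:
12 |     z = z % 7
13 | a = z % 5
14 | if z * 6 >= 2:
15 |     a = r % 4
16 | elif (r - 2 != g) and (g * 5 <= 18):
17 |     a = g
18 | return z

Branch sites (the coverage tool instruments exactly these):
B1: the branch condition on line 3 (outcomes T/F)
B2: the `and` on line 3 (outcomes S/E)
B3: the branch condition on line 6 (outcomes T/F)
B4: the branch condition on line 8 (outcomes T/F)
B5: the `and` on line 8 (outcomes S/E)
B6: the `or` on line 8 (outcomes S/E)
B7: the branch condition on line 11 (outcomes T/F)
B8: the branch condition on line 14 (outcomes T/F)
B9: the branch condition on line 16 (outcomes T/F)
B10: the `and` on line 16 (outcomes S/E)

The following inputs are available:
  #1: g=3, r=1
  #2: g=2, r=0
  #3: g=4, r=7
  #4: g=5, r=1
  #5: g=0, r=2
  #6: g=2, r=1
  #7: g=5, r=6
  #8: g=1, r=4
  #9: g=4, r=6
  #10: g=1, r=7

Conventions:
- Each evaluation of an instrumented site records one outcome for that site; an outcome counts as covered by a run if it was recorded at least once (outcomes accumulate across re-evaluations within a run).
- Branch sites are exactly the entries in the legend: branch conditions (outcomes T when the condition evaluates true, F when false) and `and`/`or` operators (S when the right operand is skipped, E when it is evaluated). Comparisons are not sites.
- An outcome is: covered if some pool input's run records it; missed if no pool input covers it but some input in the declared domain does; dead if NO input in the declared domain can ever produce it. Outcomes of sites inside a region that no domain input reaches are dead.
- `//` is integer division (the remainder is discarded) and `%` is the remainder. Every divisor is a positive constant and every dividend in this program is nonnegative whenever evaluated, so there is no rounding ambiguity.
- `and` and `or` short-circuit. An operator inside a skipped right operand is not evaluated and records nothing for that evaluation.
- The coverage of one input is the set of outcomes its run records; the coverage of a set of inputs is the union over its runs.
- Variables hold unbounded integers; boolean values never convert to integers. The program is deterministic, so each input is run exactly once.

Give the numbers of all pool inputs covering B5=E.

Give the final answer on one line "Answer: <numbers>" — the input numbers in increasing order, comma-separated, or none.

input #1 (g=3, r=1): covers B5=E
input #2 (g=2, r=0): covers B5=E
input #3 (g=4, r=7): covers B5=E
input #4 (g=5, r=1): covers B5=E
input #5 (g=0, r=2): covers B5=E
input #6 (g=2, r=1): covers B5=E
input #7 (g=5, r=6): covers B5=E
input #8 (g=1, r=4): covers B5=E
input #9 (g=4, r=6): covers B5=E
input #10 (g=1, r=7): covers B5=E

Answer: 1, 2, 3, 4, 5, 6, 7, 8, 9, 10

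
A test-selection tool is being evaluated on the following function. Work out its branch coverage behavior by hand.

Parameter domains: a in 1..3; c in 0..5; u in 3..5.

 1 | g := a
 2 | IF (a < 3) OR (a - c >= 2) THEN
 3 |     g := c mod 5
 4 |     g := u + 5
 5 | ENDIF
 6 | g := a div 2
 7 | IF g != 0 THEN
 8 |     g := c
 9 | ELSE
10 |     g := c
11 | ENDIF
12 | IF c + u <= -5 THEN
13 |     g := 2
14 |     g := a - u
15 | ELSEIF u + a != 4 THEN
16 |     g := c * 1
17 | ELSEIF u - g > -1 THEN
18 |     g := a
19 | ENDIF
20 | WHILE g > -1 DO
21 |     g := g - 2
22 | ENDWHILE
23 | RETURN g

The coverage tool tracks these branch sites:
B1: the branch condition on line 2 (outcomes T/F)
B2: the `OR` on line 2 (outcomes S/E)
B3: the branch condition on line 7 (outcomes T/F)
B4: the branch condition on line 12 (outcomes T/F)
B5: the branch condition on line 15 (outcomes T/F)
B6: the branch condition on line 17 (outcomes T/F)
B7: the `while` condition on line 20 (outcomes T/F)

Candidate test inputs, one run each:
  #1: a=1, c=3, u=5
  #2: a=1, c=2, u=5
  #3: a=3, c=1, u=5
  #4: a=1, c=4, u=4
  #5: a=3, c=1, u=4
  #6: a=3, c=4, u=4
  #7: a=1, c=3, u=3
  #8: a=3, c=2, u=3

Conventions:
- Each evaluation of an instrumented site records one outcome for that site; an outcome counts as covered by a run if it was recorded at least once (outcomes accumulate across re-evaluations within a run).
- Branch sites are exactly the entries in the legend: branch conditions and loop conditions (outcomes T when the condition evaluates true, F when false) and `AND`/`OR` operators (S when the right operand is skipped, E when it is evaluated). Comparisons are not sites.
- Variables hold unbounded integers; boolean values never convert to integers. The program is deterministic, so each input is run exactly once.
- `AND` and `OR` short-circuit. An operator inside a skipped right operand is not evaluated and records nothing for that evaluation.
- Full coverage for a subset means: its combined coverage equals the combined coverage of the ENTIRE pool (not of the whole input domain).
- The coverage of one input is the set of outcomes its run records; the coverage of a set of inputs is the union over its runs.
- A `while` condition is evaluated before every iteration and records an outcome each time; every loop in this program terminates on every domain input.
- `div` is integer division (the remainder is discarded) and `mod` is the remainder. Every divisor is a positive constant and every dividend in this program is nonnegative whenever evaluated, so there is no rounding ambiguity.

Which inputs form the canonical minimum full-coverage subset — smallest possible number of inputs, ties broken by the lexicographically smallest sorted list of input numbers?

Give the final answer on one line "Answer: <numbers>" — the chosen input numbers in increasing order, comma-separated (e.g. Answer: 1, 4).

input #1 (a=1, c=3, u=5): events B2->S, B1->T, B3->F, B4->F, B5->T, B7->T, B7->T, B7->F; covers B1=T, B2=S, B3=F, B4=F, B5=T, B7=T, B7=F
input #2 (a=1, c=2, u=5): events B2->S, B1->T, B3->F, B4->F, B5->T, B7->T, B7->T, B7->F; covers B1=T, B2=S, B3=F, B4=F, B5=T, B7=T, B7=F
input #3 (a=3, c=1, u=5): events B2->E, B1->T, B3->T, B4->F, B5->T, B7->T, B7->F; covers B1=T, B2=E, B3=T, B4=F, B5=T, B7=T, B7=F
input #4 (a=1, c=4, u=4): events B2->S, B1->T, B3->F, B4->F, B5->T, B7->T, B7->T, B7->T, B7->F; covers B1=T, B2=S, B3=F, B4=F, B5=T, B7=T, B7=F
input #5 (a=3, c=1, u=4): events B2->E, B1->T, B3->T, B4->F, B5->T, B7->T, B7->F; covers B1=T, B2=E, B3=T, B4=F, B5=T, B7=T, B7=F
input #6 (a=3, c=4, u=4): events B2->E, B1->F, B3->T, B4->F, B5->T, B7->T, B7->T, B7->T, B7->F; covers B1=F, B2=E, B3=T, B4=F, B5=T, B7=T, B7=F
input #7 (a=1, c=3, u=3): events B2->S, B1->T, B3->F, B4->F, B5->F, B6->T, B7->T, B7->F; covers B1=T, B2=S, B3=F, B4=F, B5=F, B6=T, B7=T, B7=F
input #8 (a=3, c=2, u=3): events B2->E, B1->F, B3->T, B4->F, B5->T, B7->T, B7->T, B7->F; covers B1=F, B2=E, B3=T, B4=F, B5=T, B7=T, B7=F
union over all inputs: B1=T, B1=F, B2=S, B2=E, B3=T, B3=F, B4=F, B5=T, B5=F, B6=T, B7=T, B7=F (12 outcomes)
size 1 is not enough: best union over all size-1 subsets is 8/12
the canonical winner is {6, 7}: size 2, full 12-outcome coverage, earliest index list among size-2 covers

Answer: 6, 7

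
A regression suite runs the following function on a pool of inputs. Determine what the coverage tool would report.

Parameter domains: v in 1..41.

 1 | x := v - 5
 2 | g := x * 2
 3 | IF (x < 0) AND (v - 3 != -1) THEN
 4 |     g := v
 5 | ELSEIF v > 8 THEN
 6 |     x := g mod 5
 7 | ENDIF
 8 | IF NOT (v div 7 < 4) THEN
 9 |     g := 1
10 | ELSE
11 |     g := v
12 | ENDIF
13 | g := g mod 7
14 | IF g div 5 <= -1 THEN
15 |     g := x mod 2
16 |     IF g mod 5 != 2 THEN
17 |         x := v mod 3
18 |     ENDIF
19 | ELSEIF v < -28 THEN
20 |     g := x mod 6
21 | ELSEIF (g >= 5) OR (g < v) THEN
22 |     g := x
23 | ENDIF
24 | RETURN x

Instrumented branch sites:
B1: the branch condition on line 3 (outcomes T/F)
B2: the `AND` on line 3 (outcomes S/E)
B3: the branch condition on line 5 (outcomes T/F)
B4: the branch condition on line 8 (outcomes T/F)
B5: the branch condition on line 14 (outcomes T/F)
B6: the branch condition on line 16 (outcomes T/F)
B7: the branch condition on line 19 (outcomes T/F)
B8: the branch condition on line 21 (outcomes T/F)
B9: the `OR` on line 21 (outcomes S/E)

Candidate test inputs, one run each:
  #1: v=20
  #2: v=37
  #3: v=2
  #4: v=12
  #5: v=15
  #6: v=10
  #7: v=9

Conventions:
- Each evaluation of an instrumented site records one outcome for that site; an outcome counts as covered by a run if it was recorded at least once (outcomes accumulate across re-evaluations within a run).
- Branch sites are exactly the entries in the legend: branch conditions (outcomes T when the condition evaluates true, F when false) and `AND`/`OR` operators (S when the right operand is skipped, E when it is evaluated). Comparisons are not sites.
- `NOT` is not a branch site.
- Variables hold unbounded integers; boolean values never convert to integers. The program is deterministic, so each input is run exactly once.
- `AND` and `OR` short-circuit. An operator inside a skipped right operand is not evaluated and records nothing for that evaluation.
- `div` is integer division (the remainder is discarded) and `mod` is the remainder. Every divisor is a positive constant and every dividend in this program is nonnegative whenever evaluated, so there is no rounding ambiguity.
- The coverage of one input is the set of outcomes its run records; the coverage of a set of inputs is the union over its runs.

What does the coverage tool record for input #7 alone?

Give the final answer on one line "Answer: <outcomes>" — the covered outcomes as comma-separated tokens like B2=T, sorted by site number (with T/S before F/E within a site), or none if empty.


Running input #7 (v=9), event by event:
  B2->S, B1->F, B3->T, B4->F, B5->F, B7->F, B9->E, B8->T
distinct outcomes covered: B1=F, B2=S, B3=T, B4=F, B5=F, B7=F, B8=T, B9=E
Answer: B1=F, B2=S, B3=T, B4=F, B5=F, B7=F, B8=T, B9=E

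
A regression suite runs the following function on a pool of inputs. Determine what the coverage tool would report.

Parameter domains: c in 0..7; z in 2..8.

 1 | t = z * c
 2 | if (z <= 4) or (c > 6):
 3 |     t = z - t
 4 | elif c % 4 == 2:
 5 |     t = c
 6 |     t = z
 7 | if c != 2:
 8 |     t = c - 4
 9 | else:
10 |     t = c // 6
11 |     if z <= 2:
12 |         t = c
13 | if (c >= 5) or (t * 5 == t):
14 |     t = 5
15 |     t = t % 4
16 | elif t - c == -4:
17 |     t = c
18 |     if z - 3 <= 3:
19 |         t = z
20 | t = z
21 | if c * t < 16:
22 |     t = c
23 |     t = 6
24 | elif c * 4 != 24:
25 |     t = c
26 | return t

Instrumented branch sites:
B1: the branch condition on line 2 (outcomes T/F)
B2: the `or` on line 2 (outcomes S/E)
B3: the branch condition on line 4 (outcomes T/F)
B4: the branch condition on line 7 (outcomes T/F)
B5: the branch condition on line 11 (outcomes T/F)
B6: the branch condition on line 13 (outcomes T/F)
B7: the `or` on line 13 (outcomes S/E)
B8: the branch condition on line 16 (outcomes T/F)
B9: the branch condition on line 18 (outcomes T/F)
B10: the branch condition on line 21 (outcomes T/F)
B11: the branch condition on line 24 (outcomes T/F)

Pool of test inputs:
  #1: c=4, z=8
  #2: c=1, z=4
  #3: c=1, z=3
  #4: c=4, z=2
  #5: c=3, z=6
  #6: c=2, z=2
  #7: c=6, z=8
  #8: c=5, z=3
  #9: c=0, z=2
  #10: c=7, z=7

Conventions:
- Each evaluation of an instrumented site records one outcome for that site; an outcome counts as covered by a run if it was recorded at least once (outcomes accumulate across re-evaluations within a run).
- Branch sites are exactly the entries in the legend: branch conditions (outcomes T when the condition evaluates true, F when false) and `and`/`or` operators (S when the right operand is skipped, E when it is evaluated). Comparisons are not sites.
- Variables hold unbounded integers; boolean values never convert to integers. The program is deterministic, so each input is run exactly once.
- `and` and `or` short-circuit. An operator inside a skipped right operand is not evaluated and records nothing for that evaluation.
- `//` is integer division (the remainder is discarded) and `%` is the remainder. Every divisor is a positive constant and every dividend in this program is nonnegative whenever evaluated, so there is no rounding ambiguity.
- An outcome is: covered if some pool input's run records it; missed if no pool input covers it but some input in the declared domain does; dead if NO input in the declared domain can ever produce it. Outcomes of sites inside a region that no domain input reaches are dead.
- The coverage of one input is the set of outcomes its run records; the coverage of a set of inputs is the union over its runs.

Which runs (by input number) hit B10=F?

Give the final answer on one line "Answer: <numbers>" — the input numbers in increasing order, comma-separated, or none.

input #1 (c=4, z=8): covers B10=F
input #2 (c=1, z=4): misses B10=F
input #3 (c=1, z=3): misses B10=F
input #4 (c=4, z=2): misses B10=F
input #5 (c=3, z=6): covers B10=F
input #6 (c=2, z=2): misses B10=F
input #7 (c=6, z=8): covers B10=F
input #8 (c=5, z=3): misses B10=F
input #9 (c=0, z=2): misses B10=F
input #10 (c=7, z=7): covers B10=F

Answer: 1, 5, 7, 10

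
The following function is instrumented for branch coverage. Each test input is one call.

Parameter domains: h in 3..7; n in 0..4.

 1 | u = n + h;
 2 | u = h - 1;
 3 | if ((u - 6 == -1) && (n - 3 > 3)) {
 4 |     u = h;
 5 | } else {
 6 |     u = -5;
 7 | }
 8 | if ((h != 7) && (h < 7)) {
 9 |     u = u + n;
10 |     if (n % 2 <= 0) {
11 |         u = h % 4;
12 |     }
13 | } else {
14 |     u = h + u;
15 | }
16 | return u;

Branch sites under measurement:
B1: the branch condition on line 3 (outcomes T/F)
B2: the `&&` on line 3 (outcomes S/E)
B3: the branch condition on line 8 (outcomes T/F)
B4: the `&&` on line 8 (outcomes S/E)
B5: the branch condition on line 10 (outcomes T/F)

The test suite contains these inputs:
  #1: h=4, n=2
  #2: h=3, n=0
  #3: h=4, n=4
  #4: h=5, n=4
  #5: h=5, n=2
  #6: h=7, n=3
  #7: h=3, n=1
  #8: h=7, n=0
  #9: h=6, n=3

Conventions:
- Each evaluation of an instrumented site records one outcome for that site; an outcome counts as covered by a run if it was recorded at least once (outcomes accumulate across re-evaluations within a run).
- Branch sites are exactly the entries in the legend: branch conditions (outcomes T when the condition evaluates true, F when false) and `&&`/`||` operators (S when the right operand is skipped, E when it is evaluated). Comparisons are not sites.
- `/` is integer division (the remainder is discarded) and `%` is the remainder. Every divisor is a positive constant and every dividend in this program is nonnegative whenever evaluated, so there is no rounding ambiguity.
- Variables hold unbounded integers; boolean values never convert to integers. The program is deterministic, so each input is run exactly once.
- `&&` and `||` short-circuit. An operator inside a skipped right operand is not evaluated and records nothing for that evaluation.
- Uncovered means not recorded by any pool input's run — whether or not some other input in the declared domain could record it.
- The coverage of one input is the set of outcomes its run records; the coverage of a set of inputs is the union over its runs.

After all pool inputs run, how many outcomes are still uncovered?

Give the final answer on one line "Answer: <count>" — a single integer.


input #1, h=4, n=2: events B2->S, B1->F, B4->E, B3->T, B5->T; outcomes B1=F, B2=S, B3=T, B4=E, B5=T
input #2, h=3, n=0: events B2->S, B1->F, B4->E, B3->T, B5->T; outcomes B1=F, B2=S, B3=T, B4=E, B5=T
input #3, h=4, n=4: events B2->S, B1->F, B4->E, B3->T, B5->T; outcomes B1=F, B2=S, B3=T, B4=E, B5=T
input #4, h=5, n=4: events B2->S, B1->F, B4->E, B3->T, B5->T; outcomes B1=F, B2=S, B3=T, B4=E, B5=T
input #5, h=5, n=2: events B2->S, B1->F, B4->E, B3->T, B5->T; outcomes B1=F, B2=S, B3=T, B4=E, B5=T
input #6, h=7, n=3: events B2->S, B1->F, B4->S, B3->F; outcomes B1=F, B2=S, B3=F, B4=S
input #7, h=3, n=1: events B2->S, B1->F, B4->E, B3->T, B5->F; outcomes B1=F, B2=S, B3=T, B4=E, B5=F
input #8, h=7, n=0: events B2->S, B1->F, B4->S, B3->F; outcomes B1=F, B2=S, B3=F, B4=S
input #9, h=6, n=3: events B2->E, B1->F, B4->E, B3->T, B5->F; outcomes B1=F, B2=E, B3=T, B4=E, B5=F
union over the pool: B1=F, B2=S, B2=E, B3=T, B3=F, B4=S, B4=E, B5=T, B5=F
uncovered (1 of 10): B1=T
Answer: 1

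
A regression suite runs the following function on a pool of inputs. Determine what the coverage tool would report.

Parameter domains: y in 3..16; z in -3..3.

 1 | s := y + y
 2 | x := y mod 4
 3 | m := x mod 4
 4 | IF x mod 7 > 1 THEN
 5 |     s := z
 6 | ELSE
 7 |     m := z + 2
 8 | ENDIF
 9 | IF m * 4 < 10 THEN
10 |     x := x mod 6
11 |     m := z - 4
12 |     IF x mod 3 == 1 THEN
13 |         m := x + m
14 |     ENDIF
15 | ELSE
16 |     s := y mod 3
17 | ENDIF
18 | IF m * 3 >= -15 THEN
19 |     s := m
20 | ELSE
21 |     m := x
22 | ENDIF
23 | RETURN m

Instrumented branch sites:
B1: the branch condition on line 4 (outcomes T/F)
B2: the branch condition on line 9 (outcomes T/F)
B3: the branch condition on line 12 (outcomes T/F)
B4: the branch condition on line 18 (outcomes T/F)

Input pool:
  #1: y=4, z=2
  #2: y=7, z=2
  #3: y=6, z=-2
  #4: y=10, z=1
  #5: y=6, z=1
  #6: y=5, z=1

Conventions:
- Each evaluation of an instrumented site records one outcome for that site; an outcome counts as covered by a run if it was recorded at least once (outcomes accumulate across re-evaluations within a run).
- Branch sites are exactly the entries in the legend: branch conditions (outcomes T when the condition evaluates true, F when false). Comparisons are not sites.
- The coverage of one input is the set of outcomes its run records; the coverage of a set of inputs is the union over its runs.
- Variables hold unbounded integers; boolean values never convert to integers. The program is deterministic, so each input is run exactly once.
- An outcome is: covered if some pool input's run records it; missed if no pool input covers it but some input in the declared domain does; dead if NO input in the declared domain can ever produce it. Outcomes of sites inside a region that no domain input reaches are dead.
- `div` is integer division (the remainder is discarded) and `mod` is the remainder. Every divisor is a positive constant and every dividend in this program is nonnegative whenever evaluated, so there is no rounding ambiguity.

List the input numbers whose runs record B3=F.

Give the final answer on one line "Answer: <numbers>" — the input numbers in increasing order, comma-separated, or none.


input #1 (y=4, z=2): does not record B3=F
input #2 (y=7, z=2): does not record B3=F
input #3 (y=6, z=-2): records B3=F
input #4 (y=10, z=1): records B3=F
input #5 (y=6, z=1): records B3=F
input #6 (y=5, z=1): does not record B3=F
Answer: 3, 4, 5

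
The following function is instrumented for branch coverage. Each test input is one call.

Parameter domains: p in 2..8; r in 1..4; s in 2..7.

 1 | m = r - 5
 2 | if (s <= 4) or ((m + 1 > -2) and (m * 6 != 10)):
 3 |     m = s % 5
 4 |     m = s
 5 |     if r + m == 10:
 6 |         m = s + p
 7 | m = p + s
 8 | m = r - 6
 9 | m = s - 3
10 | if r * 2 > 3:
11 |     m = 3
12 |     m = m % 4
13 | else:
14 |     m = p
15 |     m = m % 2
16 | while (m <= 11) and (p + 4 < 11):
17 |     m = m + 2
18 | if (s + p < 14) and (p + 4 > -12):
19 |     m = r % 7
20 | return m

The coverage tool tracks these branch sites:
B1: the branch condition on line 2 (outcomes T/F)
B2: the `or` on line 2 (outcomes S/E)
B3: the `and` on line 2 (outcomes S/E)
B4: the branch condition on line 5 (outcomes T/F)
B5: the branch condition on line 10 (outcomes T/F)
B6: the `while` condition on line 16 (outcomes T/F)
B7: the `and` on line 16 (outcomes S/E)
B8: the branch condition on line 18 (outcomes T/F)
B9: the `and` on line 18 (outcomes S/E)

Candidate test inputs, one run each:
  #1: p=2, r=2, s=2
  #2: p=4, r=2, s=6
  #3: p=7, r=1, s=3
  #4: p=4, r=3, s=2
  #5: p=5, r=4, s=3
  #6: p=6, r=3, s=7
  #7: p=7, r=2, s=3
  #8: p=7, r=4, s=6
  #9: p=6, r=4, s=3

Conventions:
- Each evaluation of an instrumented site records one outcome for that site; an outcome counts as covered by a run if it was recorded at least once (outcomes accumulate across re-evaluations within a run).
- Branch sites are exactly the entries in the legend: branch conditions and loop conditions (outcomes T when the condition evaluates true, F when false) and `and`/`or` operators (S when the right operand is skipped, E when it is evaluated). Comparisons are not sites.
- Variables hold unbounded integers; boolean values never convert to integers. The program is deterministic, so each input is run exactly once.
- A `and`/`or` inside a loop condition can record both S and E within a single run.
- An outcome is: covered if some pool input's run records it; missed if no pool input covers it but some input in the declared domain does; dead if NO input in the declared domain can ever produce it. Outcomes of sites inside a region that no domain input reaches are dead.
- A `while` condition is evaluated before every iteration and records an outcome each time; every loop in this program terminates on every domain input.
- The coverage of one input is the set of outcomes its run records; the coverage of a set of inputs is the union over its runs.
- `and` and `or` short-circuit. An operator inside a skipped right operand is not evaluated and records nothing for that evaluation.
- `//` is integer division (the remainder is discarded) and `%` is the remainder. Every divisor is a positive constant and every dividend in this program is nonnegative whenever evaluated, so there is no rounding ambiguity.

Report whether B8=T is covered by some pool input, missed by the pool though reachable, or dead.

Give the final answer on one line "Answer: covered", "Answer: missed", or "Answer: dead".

B8=T is recorded by pool input(s) 1, 2, 3, 4, 5, 6, 7, 8, 9 -> covered

Answer: covered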